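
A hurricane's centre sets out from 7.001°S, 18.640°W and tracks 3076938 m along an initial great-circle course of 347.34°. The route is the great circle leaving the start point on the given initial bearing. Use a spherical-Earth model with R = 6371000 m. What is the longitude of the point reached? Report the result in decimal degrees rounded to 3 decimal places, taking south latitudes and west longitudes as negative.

longitude -24.858°

The arc subtends δ = 3076938/6371000 = 0.482960 rad at the centre.
Start latitude φ₁ = -0.122191 rad; initial bearing θ = 6.062227 rad.
Destination latitude: φ₂ = arcsin( sin φ₁ cos δ + cos φ₁ sin δ cos θ ) = arcsin(0.341788) = 19.986°.
Then Δλ = atan2(-0.101022, 0.927284) = -0.108516 rad, from sin θ sin δ cos φ₁ over cos δ − sin φ₁ sin φ₂.
λ₂ = -18.640° + -6.218° = -24.858°.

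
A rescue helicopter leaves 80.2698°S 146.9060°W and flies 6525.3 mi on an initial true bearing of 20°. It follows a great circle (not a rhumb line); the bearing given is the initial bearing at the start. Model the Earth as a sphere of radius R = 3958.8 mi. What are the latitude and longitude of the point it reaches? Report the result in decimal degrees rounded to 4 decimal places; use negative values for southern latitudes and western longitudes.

δ = 6525.3/3958.8 = 1.648303 rad (94.4408°).
Start latitude φ₁ = -1.400972 rad; initial bearing θ = 0.349066 rad.
sin φ₂ = sin φ₁ cos δ + cos φ₁ sin δ cos θ = (-0.985615)(-0.077429) + (0.169009)(0.996998)(0.939693) = 0.234654
φ₂ = asin(0.234654) = 0.236863 rad = 13.5713°.
Then Δλ = atan2(0.057631, 0.153850) = 0.358412 rad, from sin θ sin δ cos φ₁ over cos δ − sin φ₁ sin φ₂.
λ₂ = λ₁ + Δλ = -126.3705°.

latitude 13.5713°, longitude -126.3705°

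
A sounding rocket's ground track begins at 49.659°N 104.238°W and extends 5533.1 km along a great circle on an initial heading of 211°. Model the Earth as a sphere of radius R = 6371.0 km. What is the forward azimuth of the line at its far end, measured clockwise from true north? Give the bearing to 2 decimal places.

δ = 5533.1/6371 = 0.868482 rad (49.7604°).
Start latitude φ₁ = 0.866713 rad; initial bearing θ = 3.682645 rad.
Applying the spherical law of cosines for sides, sin φ₂ = sin φ₁ cos δ + cos φ₁ sin δ cos θ = 0.068811, so φ₂ = 3.946°.
For the longitude increment, Δλ = atan2( sin θ sin δ cos φ₁, cos δ − sin φ₁ sin φ₂ ) = atan2(-0.254502, 0.593538) = -23.209°.
λ₂ = -104.238° + -23.209° = -127.447°.
The forward bearing on arrival equals the back-azimuth from the destination plus 180°.
Back-azimuth from P₂ (3.95°, -127.45°) to P₁ (49.66°, -104.24°), with Δλ' = λ₁ − λ₂ = 23.21°: atan2( sin Δλ' cos φ₁ , cos φ₂ sin φ₁ − sin φ₂ cos φ₁ cos Δλ' ) = 19.52°.
Final bearing = (19.52° + 180°) mod 360° = 199.52°.

final bearing 199.52°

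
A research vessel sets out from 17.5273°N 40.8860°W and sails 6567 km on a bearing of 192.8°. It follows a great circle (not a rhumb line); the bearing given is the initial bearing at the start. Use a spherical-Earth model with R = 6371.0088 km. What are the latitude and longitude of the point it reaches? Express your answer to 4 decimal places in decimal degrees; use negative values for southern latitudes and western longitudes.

δ = 6567/6371.0088 = 1.030763 rad (59.0584°).
With φ₁ = 17.5273° = 0.305909 rad and θ = 192.8° = 3.364995 rad:
sin φ₂ = sin φ₁ cos δ + cos φ₁ sin δ cos θ = (0.301160)(0.514165) + (0.953574)(0.857692)(-0.975149) = -0.642701
φ₂ = asin(-0.642701) = -0.698019 rad = -39.9936°.
Δλ = atan2( sin θ sin δ cos φ₁ , cos δ − sin φ₁ sin φ₂ ) = atan2(-0.181198, 0.707721) = -0.250647 rad = -14.3610°.
λ₂ = λ₁ + Δλ = -55.2470°.

latitude -39.9936°, longitude -55.2470°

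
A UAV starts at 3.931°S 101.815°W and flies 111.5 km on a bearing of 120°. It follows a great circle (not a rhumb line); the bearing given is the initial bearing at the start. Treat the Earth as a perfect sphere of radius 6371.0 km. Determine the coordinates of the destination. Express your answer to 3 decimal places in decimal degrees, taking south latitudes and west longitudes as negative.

Central angle δ = d/R = 0.017501 rad.
With φ₁ = -3.931° = -0.068609 rad and θ = 120° = 2.094395 rad:
Applying the spherical law of cosines for sides, sin φ₂ = sin φ₁ cos δ + cos φ₁ sin δ cos θ = -0.077274, so φ₂ = -4.432°.
Δλ = atan2( sin θ sin δ cos φ₁ , cos δ − sin φ₁ sin φ₂ ) = atan2(0.015120, 0.994549) = 0.015202 rad = 0.871°.
Hence λ₂ = -101.815° + 0.871° = -100.944°.

latitude -4.432°, longitude -100.944°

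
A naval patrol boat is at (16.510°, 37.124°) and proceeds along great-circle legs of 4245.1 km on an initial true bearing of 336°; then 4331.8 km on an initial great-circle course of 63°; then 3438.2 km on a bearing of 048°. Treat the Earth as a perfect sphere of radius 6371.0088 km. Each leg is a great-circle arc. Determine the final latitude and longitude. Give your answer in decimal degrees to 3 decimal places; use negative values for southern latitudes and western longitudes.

Apply the spherical direct solution leg by leg, carrying full precision between legs.
Leg 1: from (16.510°, 37.124°), δ = 4245.1/6371.0088 = 0.666315 rad, θ = 336° → φ = 49.887°, λ = 14.157°.
Leg 2: from (49.887°, 14.157°), δ = 4331.8/6371.0088 = 0.679924 rad, θ = 63° → φ = 51.134°, λ = 77.378°.
Leg 3: from (51.134°, 77.378°), δ = 3438.2/6371.0088 = 0.539663 rad, θ = 48° → φ = 62.094°, λ = 132.054°.

latitude 62.094°, longitude 132.054°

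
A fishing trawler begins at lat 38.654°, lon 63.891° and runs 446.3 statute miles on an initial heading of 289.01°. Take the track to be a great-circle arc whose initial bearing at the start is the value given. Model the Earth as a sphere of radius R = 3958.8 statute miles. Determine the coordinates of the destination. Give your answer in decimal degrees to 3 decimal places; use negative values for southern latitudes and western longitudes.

latitude 40.486°, longitude 55.852°

Angular distance δ = d/R = 446.3 / 3958.8 = 0.112736 rad.
Start latitude φ₁ = 0.674640 rad; initial bearing θ = 5.044176 rad.
sin φ₂ = sin φ₁ cos δ + cos φ₁ sin δ cos θ = (0.624616)(0.993652) + (0.780932)(0.112498)(0.325733) = 0.649267
φ₂ = asin(0.649267) = 0.706621 rad = 40.486°.
For the longitude increment, Δλ = atan2( sin θ sin δ cos φ₁, cos δ − sin φ₁ sin φ₂ ) = atan2(-0.083062, 0.588109) = -8.039°.
Hence λ₂ = 63.891° + -8.039° = 55.852°.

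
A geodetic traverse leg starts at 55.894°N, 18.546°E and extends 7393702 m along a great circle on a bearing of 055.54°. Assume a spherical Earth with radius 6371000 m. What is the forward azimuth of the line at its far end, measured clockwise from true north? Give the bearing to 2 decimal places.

The arc subtends δ = 7393702/6371000 = 1.160525 rad at the centre.
Converting: φ₁ = 0.975534 rad, θ = 0.969356 rad.
Destination latitude: φ₂ = arcsin( sin φ₁ cos δ + cos φ₁ sin δ cos θ ) = arcsin(0.621201) = 38.404°.
Then Δλ = atan2(0.423963, -0.115497) = 1.836765 rad, from sin θ sin δ cos φ₁ over cos δ − sin φ₁ sin φ₂.
λ₂ = 18.546° + 105.239° = 123.785°.
The forward bearing on arrival equals the back-azimuth from the destination plus 180°.
Back-azimuth from P₂ (38.40°, 123.78°) to P₁ (55.89°, 18.55°), with Δλ' = λ₁ − λ₂ = -105.24°: atan2( sin Δλ' cos φ₁ , cos φ₂ sin φ₁ − sin φ₂ cos φ₁ cos Δλ' ) = 323.85°.
Final bearing = (323.85° + 180°) mod 360° = 143.85°.

final bearing 143.85°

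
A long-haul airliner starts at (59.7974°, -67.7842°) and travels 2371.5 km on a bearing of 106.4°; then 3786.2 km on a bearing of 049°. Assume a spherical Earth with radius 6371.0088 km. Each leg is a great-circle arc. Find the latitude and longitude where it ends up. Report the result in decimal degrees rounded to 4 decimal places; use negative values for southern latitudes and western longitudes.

Apply the spherical direct solution leg by leg, carrying full precision between legs.
Leg 1: from (59.7974°, -67.7842°), δ = 2371.5/6371.0088 = 0.372233 rad, θ = 106.4° → φ = 48.8865°, λ = -35.7380°.
Leg 2: from (48.8865°, -35.7380°), δ = 3786.2/6371.0088 = 0.594286 rad, θ = 49° → φ = 59.9719°, λ = 21.8731°.

latitude 59.9719°, longitude 21.8731°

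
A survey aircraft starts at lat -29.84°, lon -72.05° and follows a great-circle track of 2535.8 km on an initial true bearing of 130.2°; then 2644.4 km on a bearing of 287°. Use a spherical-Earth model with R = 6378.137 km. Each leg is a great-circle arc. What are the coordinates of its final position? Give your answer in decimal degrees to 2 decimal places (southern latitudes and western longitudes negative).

Apply the spherical direct solution leg by leg, carrying full precision between legs.
Leg 1: from (-29.84°, -72.05°), δ = 2535.8/6378.137 = 0.397577 rad, θ = 130.2° → φ = -42.50°, λ = -48.40°.
Leg 2: from (-42.50°, -48.40°), δ = 2644.4/6378.137 = 0.414604 rad, θ = 287° → φ = -32.11°, λ = -75.45°.

latitude -32.11°, longitude -75.45°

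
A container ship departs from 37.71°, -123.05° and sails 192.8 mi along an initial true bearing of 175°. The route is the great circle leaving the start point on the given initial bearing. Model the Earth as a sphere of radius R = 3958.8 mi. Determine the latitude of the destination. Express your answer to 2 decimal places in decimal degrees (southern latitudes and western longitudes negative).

latitude 34.93°

Angular distance δ = d/R = 192.8 / 3958.8 = 0.048702 rad.
With φ₁ = 37.71° = 0.658164 rad and θ = 175° = 3.054326 rad:
sin φ₂ = sin φ₁ cos δ + cos φ₁ sin δ cos θ = (0.611665)(0.998814) + (0.791117)(0.048682)(-0.996195) = 0.572573
φ₂ = asin(0.572573) = 0.609641 rad = 34.93°.
Then Δλ = atan2(0.003357, 0.648591) = 0.005175 rad, from sin θ sin δ cos φ₁ over cos δ − sin φ₁ sin φ₂.
λ₂ = λ₁ + Δλ = -122.75°.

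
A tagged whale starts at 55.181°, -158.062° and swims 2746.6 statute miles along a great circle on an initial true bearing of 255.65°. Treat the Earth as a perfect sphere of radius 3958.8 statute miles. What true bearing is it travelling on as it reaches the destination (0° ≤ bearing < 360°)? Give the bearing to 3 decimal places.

Central angle δ = d/R = 0.693796 rad.
Start latitude φ₁ = 0.963090 rad; initial bearing θ = 4.461934 rad.
sin φ₂ = sin φ₁ cos δ + cos φ₁ sin δ cos θ = (0.820960)(0.768824) + (0.570986)(0.639460)(-0.247845) = 0.540680
φ₂ = asin(0.540680) = 0.571245 rad = 32.730°.
Then Δλ = atan2(-0.353731, 0.324947) = -0.827784 rad, from sin θ sin δ cos φ₁ over cos δ − sin φ₁ sin φ₂.
λ₂ = -158.062° + -47.429° = -205.491°, normalized to (−180°, 180°] → 154.509°.
The forward bearing on arrival equals the back-azimuth from the destination plus 180°.
Back-azimuth from P₂ (32.730°, 154.509°) to P₁ (55.181°, -158.062°), with Δλ' = λ₁ − λ₂ = -312.571°: atan2( sin Δλ' cos φ₁ , cos φ₂ sin φ₁ − sin φ₂ cos φ₁ cos Δλ' ) = 41.115°.
Final bearing = (41.115° + 180°) mod 360° = 221.115°.

final bearing 221.115°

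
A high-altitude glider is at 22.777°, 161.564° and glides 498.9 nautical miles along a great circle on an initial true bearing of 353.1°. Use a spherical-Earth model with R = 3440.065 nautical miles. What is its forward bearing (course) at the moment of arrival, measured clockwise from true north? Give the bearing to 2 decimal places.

final bearing 352.57°

The arc subtends δ = 498.9/3440.065 = 0.145026 rad at the centre.
Start latitude φ₁ = 0.397534 rad; initial bearing θ = 6.162758 rad.
sin φ₂ = sin φ₁ cos δ + cos φ₁ sin δ cos θ = (0.387145)(0.989502) + (0.922019)(0.144518)(0.992757) = 0.515365
φ₂ = asin(0.515365) = 0.541433 rad = 31.022°.
Δλ = atan2( sin θ sin δ cos φ₁ , cos δ − sin φ₁ sin φ₂ ) = atan2(-0.016008, 0.789981) = -0.020261 rad = -1.161°.
λ₂ = 161.564° + -1.161° = 160.403°.
The forward bearing on arrival equals the back-azimuth from the destination plus 180°.
Back-azimuth from P₂ (31.02°, 160.40°) to P₁ (22.78°, 161.56°), with Δλ' = λ₁ − λ₂ = 1.16°: atan2( sin Δλ' cos φ₁ , cos φ₂ sin φ₁ − sin φ₂ cos φ₁ cos Δλ' ) = 172.57°.
Final bearing = (172.57° + 180°) mod 360° = 352.57°.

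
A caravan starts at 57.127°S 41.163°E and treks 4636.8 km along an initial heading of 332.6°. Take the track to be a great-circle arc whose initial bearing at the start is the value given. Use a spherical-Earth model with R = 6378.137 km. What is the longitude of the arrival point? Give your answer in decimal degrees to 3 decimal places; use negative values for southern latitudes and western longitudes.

longitude 22.415°

Angular distance δ = d/R = 4636.8 / 6378.137 = 0.726983 rad.
Start latitude φ₁ = -0.997054 rad; initial bearing θ = 5.804965 rad.
Applying the spherical law of cosines for sides, sin φ₂ = sin φ₁ cos δ + cos φ₁ sin δ cos θ = -0.307269, so φ₂ = -17.895°.
Δλ = atan2( sin θ sin δ cos φ₁ , cos δ − sin φ₁ sin φ₂ ) = atan2(-0.166013, 0.489115) = -0.327214 rad = -18.748°.
λ₂ = 41.163° + -18.748° = 22.415°.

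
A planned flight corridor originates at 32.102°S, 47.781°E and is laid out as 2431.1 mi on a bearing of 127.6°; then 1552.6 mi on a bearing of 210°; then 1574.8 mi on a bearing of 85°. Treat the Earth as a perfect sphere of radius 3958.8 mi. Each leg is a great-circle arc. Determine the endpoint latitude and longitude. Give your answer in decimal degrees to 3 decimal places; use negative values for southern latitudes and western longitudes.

latitude -54.787°, longitude 105.603°

Apply the spherical direct solution leg by leg, carrying full precision between legs.
Leg 1: from (-32.102°, 47.781°), δ = 2431.1/3958.8 = 0.614100 rad, θ = 127.6° → φ = -47.067°, λ = 89.868°.
Leg 2: from (-47.067°, 89.868°), δ = 1552.6/3958.8 = 0.392190 rad, θ = 210° → φ = -64.426°, λ = 63.591°.
Leg 3: from (-64.426°, 63.591°), δ = 1574.8/3958.8 = 0.397797 rad, θ = 85° → φ = -54.787°, λ = 105.603°.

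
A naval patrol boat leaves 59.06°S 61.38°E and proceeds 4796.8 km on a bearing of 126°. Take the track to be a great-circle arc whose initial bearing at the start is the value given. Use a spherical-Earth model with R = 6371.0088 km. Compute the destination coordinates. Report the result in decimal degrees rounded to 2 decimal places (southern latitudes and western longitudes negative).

latitude -56.36°, longitude 148.23°

δ = 4796.8/6371.0088 = 0.752911 rad (43.1386°).
With φ₁ = -59.06° = -1.030791 rad and θ = 126° = 2.199115 rad:
sin φ₂ = sin φ₁ cos δ + cos φ₁ sin δ cos θ = (-0.857706)(0.729702) + (0.514140)(0.683766)(-0.587785) = -0.832506
φ₂ = asin(-0.832506) = -0.983617 rad = -56.36°.
For the longitude increment, Δλ = atan2( sin θ sin δ cos φ₁, cos δ − sin φ₁ sin φ₂ ) = atan2(0.284411, 0.015656) = 86.85°.
λ₂ = 61.38° + 86.85° = 148.23°.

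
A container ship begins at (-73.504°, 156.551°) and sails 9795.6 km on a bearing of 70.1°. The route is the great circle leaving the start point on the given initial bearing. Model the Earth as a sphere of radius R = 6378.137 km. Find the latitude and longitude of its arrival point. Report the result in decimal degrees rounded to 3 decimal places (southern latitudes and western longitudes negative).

latitude 3.615°, longitude -133.129°

The arc subtends δ = 9795.6/6378.137 = 1.535809 rad at the centre.
With φ₁ = -73.504° = -1.282887 rad and θ = 70.1° = 1.223476 rad:
sin φ₂ = sin φ₁ cos δ + cos φ₁ sin δ cos θ = (-0.958840)(0.034980) + (0.283948)(0.999388)(0.340380) = 0.063051
φ₂ = asin(0.063051) = 0.063093 rad = 3.615°.
For the longitude increment, Δλ = atan2( sin θ sin δ cos φ₁, cos δ − sin φ₁ sin φ₂ ) = atan2(0.266830, 0.095436) = 70.320°.
λ₂ = 156.551° + 70.320° = 226.871°, normalized to (−180°, 180°] → -133.129°.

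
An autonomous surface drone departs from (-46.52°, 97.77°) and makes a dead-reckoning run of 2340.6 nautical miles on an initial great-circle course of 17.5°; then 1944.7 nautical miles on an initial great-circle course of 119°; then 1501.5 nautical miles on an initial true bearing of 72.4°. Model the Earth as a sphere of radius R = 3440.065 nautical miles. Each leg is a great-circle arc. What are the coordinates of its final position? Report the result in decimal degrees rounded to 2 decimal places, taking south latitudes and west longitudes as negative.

Apply the spherical direct solution leg by leg, carrying full precision between legs.
Leg 1: from (-46.52°, 97.77°), δ = 2340.6/3440.065 = 0.680394 rad, θ = 17.5° → φ = -8.70°, λ = 108.80°.
Leg 2: from (-8.70°, 108.80°), δ = 1944.7/3440.065 = 0.565309 rad, θ = 119° → φ = -22.61°, λ = 139.30°.
Leg 3: from (-22.61°, 139.30°), δ = 1501.5/3440.065 = 0.436474 rad, θ = 72.4° → φ = -13.32°, λ = 163.76°.

latitude -13.32°, longitude 163.76°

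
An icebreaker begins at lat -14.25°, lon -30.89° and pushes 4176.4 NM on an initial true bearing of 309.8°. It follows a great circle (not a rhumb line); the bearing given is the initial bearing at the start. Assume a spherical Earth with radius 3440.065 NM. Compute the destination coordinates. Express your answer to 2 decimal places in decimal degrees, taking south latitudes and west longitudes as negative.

Angular distance δ = d/R = 4176.4 / 3440.065 = 1.214047 rad.
With φ₁ = -14.25° = -0.248709 rad and θ = 309.8° = 5.407030 rad:
sin φ₂ = sin φ₁ cos δ + cos φ₁ sin δ cos θ = (-0.246153)(0.349230) + (0.969231)(0.937037)(0.640110) = 0.495387
φ₂ = asin(0.495387) = 0.518280 rad = 29.70°.
For the longitude increment, Δλ = atan2( sin θ sin δ cos φ₁, cos δ − sin φ₁ sin φ₂ ) = atan2(-0.697759, 0.471171) = -55.97°.
λ₂ = -30.89° + -55.97° = -86.86°.

latitude 29.70°, longitude -86.86°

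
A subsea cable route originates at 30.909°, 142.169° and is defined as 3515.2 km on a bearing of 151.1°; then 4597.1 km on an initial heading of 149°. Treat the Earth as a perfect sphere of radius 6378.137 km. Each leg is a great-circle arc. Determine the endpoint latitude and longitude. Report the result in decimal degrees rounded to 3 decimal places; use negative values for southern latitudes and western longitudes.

Apply the spherical direct solution leg by leg, carrying full precision between legs.
Leg 1: from (30.909°, 142.169°), δ = 3515.2/6378.137 = 0.551133 rad, θ = 151.1° → φ = 2.538°, λ = 156.843°.
Leg 2: from (2.538°, 156.843°), δ = 4597.1/6378.137 = 0.720759 rad, θ = 149° → φ = -32.132°, λ = -179.492°.

latitude -32.132°, longitude -179.492°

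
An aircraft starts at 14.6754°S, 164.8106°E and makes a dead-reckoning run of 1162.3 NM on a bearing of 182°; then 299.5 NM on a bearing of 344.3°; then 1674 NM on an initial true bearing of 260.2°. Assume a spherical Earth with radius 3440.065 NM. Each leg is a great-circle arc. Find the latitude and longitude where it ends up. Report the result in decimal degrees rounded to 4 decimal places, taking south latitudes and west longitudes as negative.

Apply the spherical direct solution leg by leg, carrying full precision between legs.
Leg 1: from (-14.6754°, 164.8106°), δ = 1162.3/3440.065 = 0.337872 rad, θ = 182° → φ = -34.0205°, λ = 164.0109°.
Leg 2: from (-34.0205°, 164.0109°), δ = 299.5/3440.065 = 0.087062 rad, θ = 344.3° → φ = -29.2086°, λ = 162.4662°.
Leg 3: from (-29.2086°, 162.4662°), δ = 1674/3440.065 = 0.486619 rad, θ = 260.2° → φ = -30.0542°, λ = 130.2987°.

latitude -30.0542°, longitude 130.2987°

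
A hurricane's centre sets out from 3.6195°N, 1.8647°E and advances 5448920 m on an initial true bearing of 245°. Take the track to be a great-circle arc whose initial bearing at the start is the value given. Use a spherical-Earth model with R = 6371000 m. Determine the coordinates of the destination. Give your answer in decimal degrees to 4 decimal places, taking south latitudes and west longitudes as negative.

The arc subtends δ = 5448920/6371000 = 0.855269 rad at the centre.
Start latitude φ₁ = 0.063172 rad; initial bearing θ = 4.276057 rad.
Destination latitude: φ₂ = arcsin( sin φ₁ cos δ + cos φ₁ sin δ cos θ ) = arcsin(-0.276919) = -16.0764°.
Then Δλ = atan2(-0.682669, 0.673497) = -0.792161 rad, from sin θ sin δ cos φ₁ over cos δ − sin φ₁ sin φ₂.
λ₂ = λ₁ + Δλ = -43.5228°.

latitude -16.0764°, longitude -43.5228°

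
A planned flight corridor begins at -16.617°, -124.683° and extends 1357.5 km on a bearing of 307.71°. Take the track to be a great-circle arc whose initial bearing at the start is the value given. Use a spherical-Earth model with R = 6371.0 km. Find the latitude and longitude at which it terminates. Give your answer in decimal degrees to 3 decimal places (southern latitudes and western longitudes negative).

Angular distance δ = d/R = 1357.5 / 6371 = 0.213075 rad.
Start latitude φ₁ = -0.290021 rad; initial bearing θ = 5.370553 rad.
Destination latitude: φ₂ = arcsin( sin φ₁ cos δ + cos φ₁ sin δ cos θ ) = arcsin(-0.155561) = -8.949°.
Then Δλ = atan2(-0.160308, 0.932899) = -0.170176 rad, from sin θ sin δ cos φ₁ over cos δ − sin φ₁ sin φ₂.
λ₂ = λ₁ + Δλ = -134.433°.

latitude -8.949°, longitude -134.433°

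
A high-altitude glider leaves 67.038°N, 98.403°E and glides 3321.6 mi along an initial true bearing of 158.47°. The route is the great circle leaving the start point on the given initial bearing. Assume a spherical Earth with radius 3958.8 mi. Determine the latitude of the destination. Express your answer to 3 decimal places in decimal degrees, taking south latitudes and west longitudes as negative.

Angular distance δ = d/R = 3321.6 / 3958.8 = 0.839042 rad.
With φ₁ = 67.038° = 1.170034 rad and θ = 158.47° = 2.765823 rad:
Applying the spherical law of cosines for sides, sin φ₂ = sin φ₁ cos δ + cos φ₁ sin δ cos θ = 0.345233, so φ₂ = 20.196°.
Then Δλ = atan2(0.106519, 0.350298) = 0.295196 rad, from sin θ sin δ cos φ₁ over cos δ − sin φ₁ sin φ₂.
λ₂ = λ₁ + Δλ = 115.317°.

latitude 20.196°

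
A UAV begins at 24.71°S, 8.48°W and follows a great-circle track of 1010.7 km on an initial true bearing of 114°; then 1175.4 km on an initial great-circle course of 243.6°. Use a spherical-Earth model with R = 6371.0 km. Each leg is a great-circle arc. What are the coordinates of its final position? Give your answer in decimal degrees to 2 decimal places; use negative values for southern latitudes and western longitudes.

latitude -32.35°, longitude -10.28°

Apply the spherical direct solution leg by leg, carrying full precision between legs.
Leg 1: from (-24.71°, -8.48°), δ = 1010.7/6371 = 0.158641 rad, θ = 114° → φ = -28.11°, λ = 0.94°.
Leg 2: from (-28.11°, 0.94°), δ = 1175.4/6371 = 0.184492 rad, θ = 243.6° → φ = -32.35°, λ = -10.28°.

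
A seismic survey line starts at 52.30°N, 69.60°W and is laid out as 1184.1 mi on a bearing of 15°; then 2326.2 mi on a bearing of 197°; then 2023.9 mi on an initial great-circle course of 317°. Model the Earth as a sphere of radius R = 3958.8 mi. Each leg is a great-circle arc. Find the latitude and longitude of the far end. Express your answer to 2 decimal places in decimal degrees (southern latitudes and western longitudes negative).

latitude 52.85°, longitude -102.62°

Apply the spherical direct solution leg by leg, carrying full precision between legs.
Leg 1: from (52.30°, -69.60°), δ = 1184.1/3958.8 = 0.299106 rad, θ = 15° → φ = 68.46°, λ = -57.61°.
Leg 2: from (68.46°, -57.61°), δ = 2326.2/3958.8 = 0.587602 rad, θ = 197° → φ = 35.41°, λ = -69.08°.
Leg 3: from (35.41°, -69.08°), δ = 2023.9/3958.8 = 0.511241 rad, θ = 317° → φ = 52.85°, λ = -102.62°.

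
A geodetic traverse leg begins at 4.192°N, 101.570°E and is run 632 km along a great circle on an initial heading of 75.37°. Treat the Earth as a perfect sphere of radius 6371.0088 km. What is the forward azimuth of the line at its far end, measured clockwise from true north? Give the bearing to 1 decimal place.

Central angle δ = d/R = 0.099199 rad.
Start latitude φ₁ = 0.073164 rad; initial bearing θ = 1.315455 rad.
sin φ₂ = sin φ₁ cos δ + cos φ₁ sin δ cos θ = (0.073099)(0.995084) + (0.997325)(0.099037)(0.252576) = 0.097687
φ₂ = asin(0.097687) = 0.097843 rad = 5.606°.
Δλ = atan2( sin θ sin δ cos φ₁ , cos δ − sin φ₁ sin φ₂ ) = atan2(0.095569, 0.987943) = 0.096436 rad = 5.525°.
Hence λ₂ = 101.570° + 5.525° = 107.095°.
The forward bearing on arrival equals the back-azimuth from the destination plus 180°.
Back-azimuth from P₂ (5.6°, 107.1°) to P₁ (4.2°, 101.6°), with Δλ' = λ₁ − λ₂ = -5.5°: atan2( sin Δλ' cos φ₁ , cos φ₂ sin φ₁ − sin φ₂ cos φ₁ cos Δλ' ) = 255.8°.
Final bearing = (255.8° + 180°) mod 360° = 75.8°.

final bearing 75.8°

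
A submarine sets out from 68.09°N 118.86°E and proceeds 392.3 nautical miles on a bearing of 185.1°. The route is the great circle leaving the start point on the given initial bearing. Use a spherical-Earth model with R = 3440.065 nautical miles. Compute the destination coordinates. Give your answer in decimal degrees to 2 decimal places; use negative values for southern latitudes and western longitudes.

latitude 61.58°, longitude 117.64°

δ = 392.3/3440.065 = 0.114039 rad (6.5339°).
With φ₁ = 68.09° = 1.188395 rad and θ = 185.1° = 3.230604 rad:
Destination latitude: φ₂ = arcsin( sin φ₁ cos δ + cos φ₁ sin δ cos θ ) = arcsin(0.879452) = 61.58°.
Then Δλ = atan2(-0.003775, 0.177575) = -0.021253 rad, from sin θ sin δ cos φ₁ over cos δ − sin φ₁ sin φ₂.
Hence λ₂ = 118.86° + -1.22° = 117.64°.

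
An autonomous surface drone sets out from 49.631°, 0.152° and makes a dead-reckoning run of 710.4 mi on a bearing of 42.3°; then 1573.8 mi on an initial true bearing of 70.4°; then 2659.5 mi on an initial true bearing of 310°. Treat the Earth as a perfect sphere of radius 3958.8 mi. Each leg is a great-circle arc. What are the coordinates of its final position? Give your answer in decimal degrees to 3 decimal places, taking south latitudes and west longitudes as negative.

Apply the spherical direct solution leg by leg, carrying full precision between legs.
Leg 1: from (49.631°, 0.152°), δ = 710.4/3958.8 = 0.179448 rad, θ = 42.3° → φ = 56.633°, λ = 12.767°.
Leg 2: from (56.633°, 12.767°), δ = 1573.8/3958.8 = 0.397545 rad, θ = 70.4° → φ = 57.295°, λ = 55.223°.
Leg 3: from (57.295°, 55.223°), δ = 2659.5/3958.8 = 0.671794 rad, θ = 310° → φ = 61.019°, λ = -24.521°.

latitude 61.019°, longitude -24.521°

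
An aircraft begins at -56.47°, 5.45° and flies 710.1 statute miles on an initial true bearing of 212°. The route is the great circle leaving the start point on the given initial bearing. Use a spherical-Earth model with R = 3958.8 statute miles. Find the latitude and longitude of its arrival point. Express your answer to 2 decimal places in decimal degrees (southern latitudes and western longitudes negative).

latitude -64.66°, longitude -7.31°

Central angle δ = d/R = 0.179373 rad.
Converting: φ₁ = -0.985587 rad, θ = 3.700098 rad.
sin φ₂ = sin φ₁ cos δ + cos φ₁ sin δ cos θ = (-0.833597)(0.983956) + (0.552374)(0.178412)(-0.848048) = -0.903798
φ₂ = asin(-0.903798) = -1.128562 rad = -64.66°.
For the longitude increment, Δλ = atan2( sin θ sin δ cos φ₁, cos δ − sin φ₁ sin φ₂ ) = atan2(-0.052224, 0.230553) = -12.76°.
λ₂ = 5.45° + -12.76° = -7.31°.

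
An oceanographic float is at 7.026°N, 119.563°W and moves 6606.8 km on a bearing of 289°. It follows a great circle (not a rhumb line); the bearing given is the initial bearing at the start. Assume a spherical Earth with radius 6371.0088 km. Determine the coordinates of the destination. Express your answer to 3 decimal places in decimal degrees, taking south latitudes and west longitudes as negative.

latitude 19.902°, longitude -179.524°

The arc subtends δ = 6606.8/6371.0088 = 1.037010 rad at the centre.
With φ₁ = 7.026° = 0.122627 rad and θ = 289° = 5.044002 rad:
sin φ₂ = sin φ₁ cos δ + cos φ₁ sin δ cos θ = (0.122320)(0.508797) + (0.992491)(0.860887)(0.325568) = 0.340409
φ₂ = asin(0.340409) = 0.347351 rad = 19.902°.
Δλ = atan2( sin θ sin δ cos φ₁ , cos δ − sin φ₁ sin φ₂ ) = atan2(-0.807872, 0.467158) = -1.046518 rad = -59.961°.
Hence λ₂ = -119.563° + -59.961° = -179.524°.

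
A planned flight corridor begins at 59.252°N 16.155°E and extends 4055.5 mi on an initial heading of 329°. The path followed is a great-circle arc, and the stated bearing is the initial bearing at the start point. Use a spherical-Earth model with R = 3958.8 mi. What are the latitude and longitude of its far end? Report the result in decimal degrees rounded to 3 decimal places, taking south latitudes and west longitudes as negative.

latitude 55.184°, longitude -113.424°

The arc subtends δ = 4055.5/3958.8 = 1.024427 rad at the centre.
Start latitude φ₁ = 1.034142 rad; initial bearing θ = 5.742133 rad.
Applying the spherical law of cosines for sides, sin φ₂ = sin φ₁ cos δ + cos φ₁ sin δ cos θ = 0.820985, so φ₂ = 55.184°.
Then Δλ = atan2(-0.224985, -0.185986) = -2.261582 rad, from sin θ sin δ cos φ₁ over cos δ − sin φ₁ sin φ₂.
λ₂ = 16.155° + -129.579° = -113.424°.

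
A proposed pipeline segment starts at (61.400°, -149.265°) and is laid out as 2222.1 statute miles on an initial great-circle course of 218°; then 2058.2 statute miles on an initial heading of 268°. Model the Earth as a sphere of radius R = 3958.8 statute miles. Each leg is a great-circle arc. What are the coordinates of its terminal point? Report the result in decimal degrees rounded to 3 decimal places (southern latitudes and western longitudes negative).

Apply the spherical direct solution leg by leg, carrying full precision between legs.
Leg 1: from (61.400°, -149.265°), δ = 2222.1/3958.8 = 0.561306 rad, θ = 218° → φ = 32.852°, λ = -172.226°.
Leg 2: from (32.852°, -172.226°), δ = 2058.2/3958.8 = 0.519905 rad, θ = 268° → φ = 27.144°, λ = 153.860°.

latitude 27.144°, longitude 153.860°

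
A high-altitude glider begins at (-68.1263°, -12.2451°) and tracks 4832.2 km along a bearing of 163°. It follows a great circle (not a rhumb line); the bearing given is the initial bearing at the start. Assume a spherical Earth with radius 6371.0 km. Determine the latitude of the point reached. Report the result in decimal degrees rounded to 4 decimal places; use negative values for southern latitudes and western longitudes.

latitude -66.7348°

δ = 4832.2/6371 = 0.758468 rad (43.4570°).
With φ₁ = -68.1263° = -1.189028 rad and θ = 163° = 2.844887 rad:
Destination latitude: φ₂ = arcsin( sin φ₁ cos δ + cos φ₁ sin δ cos θ ) = arcsin(-0.918687) = -66.7348°.
Δλ = atan2( sin θ sin δ cos φ₁ , cos δ − sin φ₁ sin φ₂ ) = atan2(0.074921, -0.126657) = 2.607429 rad = 149.3947°.
λ₂ = -12.2451° + 149.3947° = 137.1496°.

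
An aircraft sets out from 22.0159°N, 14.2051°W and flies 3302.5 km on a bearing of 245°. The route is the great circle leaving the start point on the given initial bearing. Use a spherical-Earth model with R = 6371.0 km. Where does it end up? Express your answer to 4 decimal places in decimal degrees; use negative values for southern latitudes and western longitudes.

Central angle δ = d/R = 0.518364 rad.
Converting: φ₁ = 0.384250 rad, θ = 4.276057 rad.
Applying the spherical law of cosines for sides, sin φ₂ = sin φ₁ cos δ + cos φ₁ sin δ cos θ = 0.131497, so φ₂ = 7.5561°.
Then Δλ = atan2(-0.416295, 0.819337) = -0.470097 rad, from sin θ sin δ cos φ₁ over cos δ − sin φ₁ sin φ₂.
Hence λ₂ = -14.2051° + -26.9346° = -41.1397°.

latitude 7.5561°, longitude -41.1397°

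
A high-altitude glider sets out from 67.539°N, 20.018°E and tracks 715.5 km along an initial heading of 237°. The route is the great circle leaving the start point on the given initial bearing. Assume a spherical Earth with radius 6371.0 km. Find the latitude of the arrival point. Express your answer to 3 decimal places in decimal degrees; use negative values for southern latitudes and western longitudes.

The arc subtends δ = 715.5/6371 = 0.112306 rad at the centre.
With φ₁ = 67.539° = 1.178778 rad and θ = 237° = 4.136430 rad:
Applying the spherical law of cosines for sides, sin φ₂ = sin φ₁ cos δ + cos φ₁ sin δ cos θ = 0.894998, so φ₂ = 63.508°.
For the longitude increment, Δλ = atan2( sin θ sin δ cos φ₁, cos δ − sin φ₁ sin φ₂ ) = atan2(-0.035909, 0.166597) = -12.164°.
Hence λ₂ = 20.018° + -12.164° = 7.854°.

latitude 63.508°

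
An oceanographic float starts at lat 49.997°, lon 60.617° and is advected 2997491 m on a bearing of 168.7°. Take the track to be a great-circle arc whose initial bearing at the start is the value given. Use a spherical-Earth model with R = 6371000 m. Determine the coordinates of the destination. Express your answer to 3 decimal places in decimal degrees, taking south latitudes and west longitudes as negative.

latitude 23.392°, longitude 66.171°

Angular distance δ = d/R = 2997491 / 6371000 = 0.470490 rad.
With φ₁ = 49.997° = 0.872612 rad and θ = 168.7° = 2.944370 rad:
sin φ₂ = sin φ₁ cos δ + cos φ₁ sin δ cos θ = (0.766011)(0.891346) + (0.642828)(0.453323)(-0.980615) = 0.397021
φ₂ = asin(0.397021) = 0.408269 rad = 23.392°.
For the longitude increment, Δλ = atan2( sin θ sin δ cos φ₁, cos δ − sin φ₁ sin φ₂ ) = atan2(0.057100, 0.587224) = 5.554°.
λ₂ = 60.617° + 5.554° = 66.171°.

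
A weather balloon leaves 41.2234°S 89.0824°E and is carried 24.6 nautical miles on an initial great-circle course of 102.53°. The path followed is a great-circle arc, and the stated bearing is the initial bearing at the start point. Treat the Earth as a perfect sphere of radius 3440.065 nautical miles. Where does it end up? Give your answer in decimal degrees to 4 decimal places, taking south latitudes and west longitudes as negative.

Angular distance δ = d/R = 24.6 / 3440.065 = 0.007151 rad.
Start latitude φ₁ = -0.719484 rad; initial bearing θ = 1.789486 rad.
Destination latitude: φ₂ = arcsin( sin φ₁ cos δ + cos φ₁ sin δ cos θ ) = arcsin(-0.660147) = -41.3111°.
Then Δλ = atan2(0.005250, 0.564940) = 0.009294 rad, from sin θ sin δ cos φ₁ over cos δ − sin φ₁ sin φ₂.
λ₂ = 89.0824° + 0.5325° = 89.6149°.

latitude -41.3111°, longitude 89.6149°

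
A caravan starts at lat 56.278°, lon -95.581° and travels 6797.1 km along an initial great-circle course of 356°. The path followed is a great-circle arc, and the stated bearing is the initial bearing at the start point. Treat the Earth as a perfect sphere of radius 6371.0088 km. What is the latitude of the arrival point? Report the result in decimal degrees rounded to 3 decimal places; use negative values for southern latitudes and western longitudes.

latitude 62.447°

δ = 6797.1/6371.0088 = 1.066880 rad (61.1277°).
With φ₁ = 56.278° = 0.982236 rad and θ = 356° = 6.213372 rad:
Applying the spherical law of cosines for sides, sin φ₂ = sin φ₁ cos δ + cos φ₁ sin δ cos θ = 0.886585, so φ₂ = 62.447°.
Δλ = atan2( sin θ sin δ cos φ₁ , cos δ − sin φ₁ sin φ₂ ) = atan2(-0.033913, -0.254550) = -3.009147 rad = -172.411°.
λ₂ = -95.581° + -172.411° = -267.992°, normalized to (−180°, 180°] → 92.008°.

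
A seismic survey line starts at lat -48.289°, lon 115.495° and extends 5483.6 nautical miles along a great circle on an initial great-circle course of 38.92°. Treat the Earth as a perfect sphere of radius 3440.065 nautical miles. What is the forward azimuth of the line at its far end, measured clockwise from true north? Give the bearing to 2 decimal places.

final bearing 29.65°

Central angle δ = d/R = 1.594040 rad.
With φ₁ = -48.289° = -0.842802 rad and θ = 38.92° = 0.679282 rad:
sin φ₂ = sin φ₁ cos δ + cos φ₁ sin δ cos θ = (-0.746510)(-0.023241) + (0.665374)(0.999730)(0.778024) = 0.534887
φ₂ = asin(0.534887) = 0.564374 rad = 32.336°.
Then Δλ = atan2(0.417898, 0.376057) = 0.838049 rad, from sin θ sin δ cos φ₁ over cos δ − sin φ₁ sin φ₂.
Hence λ₂ = 115.495° + 48.017° = 163.512°.
The forward bearing on arrival equals the back-azimuth from the destination plus 180°.
Back-azimuth from P₂ (32.34°, 163.51°) to P₁ (-48.29°, 115.50°), with Δλ' = λ₁ − λ₂ = -48.02°: atan2( sin Δλ' cos φ₁ , cos φ₂ sin φ₁ − sin φ₂ cos φ₁ cos Δλ' ) = 209.65°.
Final bearing = (209.65° + 180°) mod 360° = 29.65°.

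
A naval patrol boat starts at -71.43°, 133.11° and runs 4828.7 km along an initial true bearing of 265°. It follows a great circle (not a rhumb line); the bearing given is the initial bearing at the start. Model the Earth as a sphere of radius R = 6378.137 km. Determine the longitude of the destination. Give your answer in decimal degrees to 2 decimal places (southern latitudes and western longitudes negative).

longitude 57.44°

Central angle δ = d/R = 0.757071 rad.
Start latitude φ₁ = -1.246689 rad; initial bearing θ = 4.625123 rad.
Destination latitude: φ₂ = arcsin( sin φ₁ cos δ + cos φ₁ sin δ cos θ ) = arcsin(-0.708070) = -45.08°.
For the longitude increment, Δλ = atan2( sin θ sin δ cos φ₁, cos δ − sin φ₁ sin φ₂ ) = atan2(-0.217887, 0.055646) = -75.67°.
λ₂ = λ₁ + Δλ = 57.44°.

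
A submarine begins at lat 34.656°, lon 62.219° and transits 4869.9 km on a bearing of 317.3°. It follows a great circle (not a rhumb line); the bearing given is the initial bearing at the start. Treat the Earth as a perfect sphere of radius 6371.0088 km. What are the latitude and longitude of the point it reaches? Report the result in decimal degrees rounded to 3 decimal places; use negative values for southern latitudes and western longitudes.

latitude 55.980°, longitude 5.195°

Angular distance δ = d/R = 4869.9 / 6371.0088 = 0.764384 rad.
Start latitude φ₁ = 0.604861 rad; initial bearing θ = 5.537930 rad.
Applying the spherical law of cosines for sides, sin φ₂ = sin φ₁ cos δ + cos φ₁ sin δ cos θ = 0.828844, so φ₂ = 55.980°.
Then Δλ = atan2(-0.386078, 0.250488) = -0.995263 rad, from sin θ sin δ cos φ₁ over cos δ − sin φ₁ sin φ₂.
Hence λ₂ = 62.219° + -57.024° = 5.195°.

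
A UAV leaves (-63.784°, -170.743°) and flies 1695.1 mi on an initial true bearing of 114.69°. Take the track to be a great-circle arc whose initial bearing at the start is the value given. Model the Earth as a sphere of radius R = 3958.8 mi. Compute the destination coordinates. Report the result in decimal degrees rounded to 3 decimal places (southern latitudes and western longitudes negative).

Central angle δ = d/R = 0.428185 rad.
Start latitude φ₁ = -1.113241 rad; initial bearing θ = 2.001718 rad.
sin φ₂ = sin φ₁ cos δ + cos φ₁ sin δ cos θ = (-0.897135)(0.909721) + (0.441756)(0.415221)(-0.417709) = -0.892761
φ₂ = asin(-0.892761) = -1.103437 rad = -63.222°.
Δλ = atan2( sin θ sin δ cos φ₁ , cos δ − sin φ₁ sin φ₂ ) = atan2(0.166658, 0.108793) = 0.992458 rad = 56.864°.
λ₂ = λ₁ + Δλ = -113.879°.

latitude -63.222°, longitude -113.879°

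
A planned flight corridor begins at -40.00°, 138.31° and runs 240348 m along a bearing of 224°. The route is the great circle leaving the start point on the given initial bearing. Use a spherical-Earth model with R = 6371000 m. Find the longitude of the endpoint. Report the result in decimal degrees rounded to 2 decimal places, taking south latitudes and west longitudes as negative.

longitude 136.30°

δ = 240348/6371000 = 0.037725 rad (2.1615°).
Start latitude φ₁ = -0.698132 rad; initial bearing θ = 3.909538 rad.
sin φ₂ = sin φ₁ cos δ + cos φ₁ sin δ cos θ = (-0.642788)(0.999288) + (0.766044)(0.037716)(-0.719340) = -0.663114
φ₂ = asin(-0.663114) = -0.724971 rad = -41.54°.
Then Δλ = atan2(-0.020070, 0.573047) = -0.035010 rad, from sin θ sin δ cos φ₁ over cos δ − sin φ₁ sin φ₂.
λ₂ = 138.31° + -2.01° = 136.30°.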